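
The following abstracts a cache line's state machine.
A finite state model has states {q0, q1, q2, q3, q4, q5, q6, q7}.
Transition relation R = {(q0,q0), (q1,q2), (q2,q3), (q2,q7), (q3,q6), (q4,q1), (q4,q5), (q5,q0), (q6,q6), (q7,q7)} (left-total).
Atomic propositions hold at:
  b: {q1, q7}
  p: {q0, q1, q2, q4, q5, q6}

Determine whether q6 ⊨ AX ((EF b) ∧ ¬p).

EF b: least fixpoint, start Z0 = {q1, q7}, add states with some successor in Z. Z1 = {q1, q2, q4, q7}; fixed.
Sat(EF b) = {q1, q2, q4, q7}
Sat(¬p) = {q3, q7}
Sat((EF b) ∧ ¬p) = {q7}
Sat(AX ((EF b) ∧ ¬p)) = {s : every successor in {q7}} = {q7}
q6 ∉ Sat(AX ((EF b) ∧ ¬p)) = {q7}, so the formula does not hold at q6.

No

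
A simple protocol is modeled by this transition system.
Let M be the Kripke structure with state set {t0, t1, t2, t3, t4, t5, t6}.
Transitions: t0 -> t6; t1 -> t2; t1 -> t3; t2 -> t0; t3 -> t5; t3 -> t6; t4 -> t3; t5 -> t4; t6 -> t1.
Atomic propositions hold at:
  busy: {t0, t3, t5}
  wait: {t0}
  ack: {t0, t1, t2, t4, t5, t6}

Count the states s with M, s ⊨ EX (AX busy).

2

Sat(AX busy) = {s : every successor in {t0, t3, t5}} = {t2, t4}
Sat(EX (AX busy)) = {s : some successor in {t2, t4}} = {t1, t5}
|Sat(EX (AX busy))| = |{t1, t5}| = 2.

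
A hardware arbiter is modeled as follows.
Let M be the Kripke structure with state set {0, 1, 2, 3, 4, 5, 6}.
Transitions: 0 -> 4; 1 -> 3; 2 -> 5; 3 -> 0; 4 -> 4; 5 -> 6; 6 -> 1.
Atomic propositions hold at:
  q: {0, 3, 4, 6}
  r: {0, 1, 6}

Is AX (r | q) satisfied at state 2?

No

Sat(r | q) = {0, 1, 3, 4, 6}
Sat(AX (r | q)) = {s : every successor in {0, 1, 3, 4, 6}} = {0, 1, 3, 4, 5, 6}
2 ∉ Sat(AX (r | q)) = {0, 1, 3, 4, 5, 6}, so the formula does not hold at 2.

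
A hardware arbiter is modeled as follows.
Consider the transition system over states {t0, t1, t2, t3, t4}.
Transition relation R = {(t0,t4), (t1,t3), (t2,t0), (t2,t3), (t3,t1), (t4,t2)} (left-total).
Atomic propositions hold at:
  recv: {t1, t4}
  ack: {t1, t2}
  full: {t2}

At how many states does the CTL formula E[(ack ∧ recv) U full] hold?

Sat(ack ∧ recv) = {t1}
E[(ack ∧ recv) U full]: least fixpoint, start Z0 = Sat(full) = {t2}, add states in Sat(ack ∧ recv) with some successor in Z. Already a fixed point.
Sat(E[(ack ∧ recv) U full]) = {t2}
|Sat(E[(ack ∧ recv) U full])| = |{t2}| = 1.

1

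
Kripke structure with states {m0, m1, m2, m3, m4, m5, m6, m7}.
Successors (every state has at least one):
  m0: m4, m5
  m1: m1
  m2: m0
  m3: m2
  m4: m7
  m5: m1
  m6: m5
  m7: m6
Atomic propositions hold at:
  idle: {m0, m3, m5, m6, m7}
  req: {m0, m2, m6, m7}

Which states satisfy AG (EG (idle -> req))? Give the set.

Sat(idle -> req) = {m0, m1, m2, m4, m6, m7}
EG (idle -> req): greatest fixpoint, start Z0 = {m0, m1, m2, m4, m6, m7}, keep only states in Sat with some successor in Z. Z1 = {m0, m1, m2, m4, m7}; Z2 = {m0, m1, m2, m4}; Z3 = {m0, m1, m2}; Z4 = {m1, m2}; Z5 = {m1}; fixed.
Sat(EG (idle -> req)) = {m1}
AG (EG (idle -> req)): greatest fixpoint, start Z0 = {m1}, keep only states in Sat with every successor in Z. Already a fixed point.
Sat(AG (EG (idle -> req))) = {m1}

{m1}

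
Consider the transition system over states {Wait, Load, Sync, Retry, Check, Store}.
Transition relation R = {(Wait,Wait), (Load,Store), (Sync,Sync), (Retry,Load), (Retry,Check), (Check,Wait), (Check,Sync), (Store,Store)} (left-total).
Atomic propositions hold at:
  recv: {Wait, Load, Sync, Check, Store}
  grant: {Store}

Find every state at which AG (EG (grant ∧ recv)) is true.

Sat(grant ∧ recv) = {Store}
EG (grant ∧ recv): greatest fixpoint, start Z0 = {Store}, keep only states in Sat with some successor in Z. Already a fixed point.
Sat(EG (grant ∧ recv)) = {Store}
AG (EG (grant ∧ recv)): greatest fixpoint, start Z0 = {Store}, keep only states in Sat with every successor in Z. Already a fixed point.
Sat(AG (EG (grant ∧ recv))) = {Store}

{Store}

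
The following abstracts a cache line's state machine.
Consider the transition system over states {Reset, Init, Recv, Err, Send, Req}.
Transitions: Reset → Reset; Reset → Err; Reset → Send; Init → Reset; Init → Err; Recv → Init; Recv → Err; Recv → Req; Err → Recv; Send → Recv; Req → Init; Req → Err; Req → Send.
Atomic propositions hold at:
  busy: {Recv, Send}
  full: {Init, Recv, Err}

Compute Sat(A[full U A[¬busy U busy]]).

{Recv, Err, Send}

Sat(¬busy) = {Reset, Init, Err, Req}
A[¬busy U busy]: least fixpoint, start Z0 = Sat(busy) = {Recv, Send}, add states in Sat(¬busy) with every successor in Z. Z1 = {Recv, Err, Send}; fixed.
Sat(A[¬busy U busy]) = {Recv, Err, Send}
A[full U A[¬busy U busy]]: least fixpoint, start Z0 = Sat(A[¬busy U busy]) = {Recv, Err, Send}, add states in Sat(full) with every successor in Z. Already a fixed point.
Sat(A[full U A[¬busy U busy]]) = {Recv, Err, Send}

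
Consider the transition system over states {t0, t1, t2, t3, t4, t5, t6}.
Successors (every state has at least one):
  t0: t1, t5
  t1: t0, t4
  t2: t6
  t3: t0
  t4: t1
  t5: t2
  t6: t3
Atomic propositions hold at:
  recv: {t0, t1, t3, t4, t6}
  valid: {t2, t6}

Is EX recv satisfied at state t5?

No

Sat(EX recv) = {s : some successor in {t0, t1, t3, t4, t6}} = {t0, t1, t2, t3, t4, t6}
t5 ∉ Sat(EX recv) = {t0, t1, t2, t3, t4, t6}, so the formula does not hold at t5.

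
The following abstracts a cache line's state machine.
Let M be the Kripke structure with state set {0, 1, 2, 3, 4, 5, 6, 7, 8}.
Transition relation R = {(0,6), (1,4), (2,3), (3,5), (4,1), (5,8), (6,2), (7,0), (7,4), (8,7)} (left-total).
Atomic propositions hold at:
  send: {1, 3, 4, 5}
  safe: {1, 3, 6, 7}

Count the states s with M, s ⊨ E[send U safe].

E[send U safe]: least fixpoint, start Z0 = Sat(safe) = {1, 3, 6, 7}, add states in Sat(send) with some successor in Z. Z1 = {1, 3, 4, 6, 7}; fixed.
Sat(E[send U safe]) = {1, 3, 4, 6, 7}
|Sat(E[send U safe])| = |{1, 3, 4, 6, 7}| = 5.

5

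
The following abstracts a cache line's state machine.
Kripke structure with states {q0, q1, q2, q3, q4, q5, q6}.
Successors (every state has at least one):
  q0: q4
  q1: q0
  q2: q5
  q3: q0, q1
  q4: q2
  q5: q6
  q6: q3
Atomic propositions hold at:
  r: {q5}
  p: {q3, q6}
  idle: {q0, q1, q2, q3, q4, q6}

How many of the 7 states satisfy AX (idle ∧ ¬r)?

Sat(¬r) = {q0, q1, q2, q3, q4, q6}
Sat(idle ∧ ¬r) = {q0, q1, q2, q3, q4, q6}
Sat(AX (idle ∧ ¬r)) = {s : every successor in {q0, q1, q2, q3, q4, q6}} = {q0, q1, q3, q4, q5, q6}
|Sat(AX (idle ∧ ¬r))| = |{q0, q1, q3, q4, q5, q6}| = 6.

6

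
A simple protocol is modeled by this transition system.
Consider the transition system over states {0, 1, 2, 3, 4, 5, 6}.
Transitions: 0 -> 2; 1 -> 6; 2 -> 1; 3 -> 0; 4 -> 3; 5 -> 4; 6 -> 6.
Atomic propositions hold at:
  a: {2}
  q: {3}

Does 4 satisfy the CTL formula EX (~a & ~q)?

No

Sat(~a) = {0, 1, 3, 4, 5, 6}
Sat(~q) = {0, 1, 2, 4, 5, 6}
Sat(~a & ~q) = {0, 1, 4, 5, 6}
Sat(EX (~a & ~q)) = {s : some successor in {0, 1, 4, 5, 6}} = {1, 2, 3, 5, 6}
4 ∉ Sat(EX (~a & ~q)) = {1, 2, 3, 5, 6}, so the formula does not hold at 4.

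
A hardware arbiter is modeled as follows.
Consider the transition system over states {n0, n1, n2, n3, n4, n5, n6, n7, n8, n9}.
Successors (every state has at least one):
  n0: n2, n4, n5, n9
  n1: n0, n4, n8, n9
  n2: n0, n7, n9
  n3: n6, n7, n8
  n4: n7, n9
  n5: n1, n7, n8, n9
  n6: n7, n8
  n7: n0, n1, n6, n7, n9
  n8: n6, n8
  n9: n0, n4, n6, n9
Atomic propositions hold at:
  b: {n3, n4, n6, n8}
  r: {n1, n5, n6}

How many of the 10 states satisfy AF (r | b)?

Sat(r | b) = {n1, n3, n4, n5, n6, n8}
AF (r | b): least fixpoint, start Z0 = {n1, n3, n4, n5, n6, n8}, add states with every successor in Z. Already a fixed point.
Sat(AF (r | b)) = {n1, n3, n4, n5, n6, n8}
|Sat(AF (r | b))| = |{n1, n3, n4, n5, n6, n8}| = 6.

6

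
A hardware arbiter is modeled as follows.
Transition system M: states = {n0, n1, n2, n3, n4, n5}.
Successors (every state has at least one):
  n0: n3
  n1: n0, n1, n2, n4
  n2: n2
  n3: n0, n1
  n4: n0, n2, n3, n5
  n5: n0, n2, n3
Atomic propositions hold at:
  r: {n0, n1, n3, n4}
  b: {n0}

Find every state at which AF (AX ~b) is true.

Sat(~b) = {n1, n2, n3, n4, n5}
Sat(AX ~b) = {s : every successor in {n1, n2, n3, n4, n5}} = {n0, n2}
AF (AX ~b): least fixpoint, start Z0 = {n0, n2}, add states with every successor in Z. Already a fixed point.
Sat(AF (AX ~b)) = {n0, n2}

{n0, n2}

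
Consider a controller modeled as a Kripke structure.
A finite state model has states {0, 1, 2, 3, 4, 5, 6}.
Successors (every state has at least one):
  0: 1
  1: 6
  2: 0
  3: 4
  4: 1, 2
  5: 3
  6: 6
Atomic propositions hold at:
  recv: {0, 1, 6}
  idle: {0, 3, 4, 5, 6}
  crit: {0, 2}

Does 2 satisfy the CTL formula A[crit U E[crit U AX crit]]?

Sat(AX crit) = {s : every successor in {0, 2}} = {2}
E[crit U AX crit]: least fixpoint, start Z0 = Sat(AX crit) = {2}, add states in Sat(crit) with some successor in Z. Already a fixed point.
Sat(E[crit U AX crit]) = {2}
A[crit U E[crit U AX crit]]: least fixpoint, start Z0 = Sat(E[crit U AX crit]) = {2}, add states in Sat(crit) with every successor in Z. Already a fixed point.
Sat(A[crit U E[crit U AX crit]]) = {2}
2 ∈ Sat(A[crit U E[crit U AX crit]]) = {2}, so the formula holds at 2.

Yes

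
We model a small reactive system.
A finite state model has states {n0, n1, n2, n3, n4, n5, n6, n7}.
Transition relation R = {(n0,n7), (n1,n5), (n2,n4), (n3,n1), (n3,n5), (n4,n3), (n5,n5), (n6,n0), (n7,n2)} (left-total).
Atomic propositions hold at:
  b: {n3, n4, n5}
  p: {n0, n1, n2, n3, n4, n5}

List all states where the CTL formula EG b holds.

{n3, n4, n5}

EG b: greatest fixpoint, start Z0 = {n3, n4, n5}, keep only states in Sat with some successor in Z. Already a fixed point.
Sat(EG b) = {n3, n4, n5}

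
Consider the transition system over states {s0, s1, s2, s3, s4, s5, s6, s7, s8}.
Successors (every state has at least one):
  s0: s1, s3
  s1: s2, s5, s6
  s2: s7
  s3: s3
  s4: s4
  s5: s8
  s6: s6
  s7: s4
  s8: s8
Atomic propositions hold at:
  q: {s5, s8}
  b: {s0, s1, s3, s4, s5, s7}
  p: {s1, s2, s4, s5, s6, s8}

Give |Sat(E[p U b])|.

7

E[p U b]: least fixpoint, start Z0 = Sat(b) = {s0, s1, s3, s4, s5, s7}, add states in Sat(p) with some successor in Z. Z1 = {s0, s1, s2, s3, s4, s5, s7}; fixed.
Sat(E[p U b]) = {s0, s1, s2, s3, s4, s5, s7}
|Sat(E[p U b])| = |{s0, s1, s2, s3, s4, s5, s7}| = 7.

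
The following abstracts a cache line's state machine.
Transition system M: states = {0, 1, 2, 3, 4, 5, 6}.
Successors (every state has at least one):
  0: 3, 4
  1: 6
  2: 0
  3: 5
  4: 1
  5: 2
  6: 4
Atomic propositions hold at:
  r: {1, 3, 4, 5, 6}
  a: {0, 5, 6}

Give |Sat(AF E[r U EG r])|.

EG r: greatest fixpoint, start Z0 = {1, 3, 4, 5, 6}, keep only states in Sat with some successor in Z. Z1 = {1, 3, 4, 6}; Z2 = {1, 4, 6}; fixed.
Sat(EG r) = {1, 4, 6}
E[r U EG r]: least fixpoint, start Z0 = Sat(EG r) = {1, 4, 6}, add states in Sat(r) with some successor in Z. Already a fixed point.
Sat(E[r U EG r]) = {1, 4, 6}
AF E[r U EG r]: least fixpoint, start Z0 = {1, 4, 6}, add states with every successor in Z. Already a fixed point.
Sat(AF E[r U EG r]) = {1, 4, 6}
|Sat(AF E[r U EG r])| = |{1, 4, 6}| = 3.

3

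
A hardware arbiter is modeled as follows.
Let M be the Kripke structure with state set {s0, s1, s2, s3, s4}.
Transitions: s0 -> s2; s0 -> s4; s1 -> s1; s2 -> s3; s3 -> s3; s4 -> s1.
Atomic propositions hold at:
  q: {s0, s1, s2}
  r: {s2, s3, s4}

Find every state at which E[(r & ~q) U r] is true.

{s2, s3, s4}

Sat(~q) = {s3, s4}
Sat(r & ~q) = {s3, s4}
E[(r & ~q) U r]: least fixpoint, start Z0 = Sat(r) = {s2, s3, s4}, add states in Sat(r & ~q) with some successor in Z. Already a fixed point.
Sat(E[(r & ~q) U r]) = {s2, s3, s4}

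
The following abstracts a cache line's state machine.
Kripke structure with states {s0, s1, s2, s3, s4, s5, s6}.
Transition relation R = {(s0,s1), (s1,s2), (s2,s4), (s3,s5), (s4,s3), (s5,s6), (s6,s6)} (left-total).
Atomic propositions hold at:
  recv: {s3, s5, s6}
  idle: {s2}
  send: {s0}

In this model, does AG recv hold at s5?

AG recv: greatest fixpoint, start Z0 = {s3, s5, s6}, keep only states in Sat with every successor in Z. Already a fixed point.
Sat(AG recv) = {s3, s5, s6}
s5 ∈ Sat(AG recv) = {s3, s5, s6}, so the formula holds at s5.

Yes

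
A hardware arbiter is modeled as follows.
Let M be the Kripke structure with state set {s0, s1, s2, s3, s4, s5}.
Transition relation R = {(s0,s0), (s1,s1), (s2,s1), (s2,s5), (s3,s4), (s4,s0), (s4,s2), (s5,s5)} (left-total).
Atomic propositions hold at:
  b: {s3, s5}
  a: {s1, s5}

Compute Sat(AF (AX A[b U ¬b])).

{s0, s1, s3, s4}

Sat(¬b) = {s0, s1, s2, s4}
A[b U ¬b]: least fixpoint, start Z0 = Sat(¬b) = {s0, s1, s2, s4}, add states in Sat(b) with every successor in Z. Z1 = {s0, s1, s2, s3, s4}; fixed.
Sat(A[b U ¬b]) = {s0, s1, s2, s3, s4}
Sat(AX A[b U ¬b]) = {s : every successor in {s0, s1, s2, s3, s4}} = {s0, s1, s3, s4}
AF (AX A[b U ¬b]): least fixpoint, start Z0 = {s0, s1, s3, s4}, add states with every successor in Z. Already a fixed point.
Sat(AF (AX A[b U ¬b])) = {s0, s1, s3, s4}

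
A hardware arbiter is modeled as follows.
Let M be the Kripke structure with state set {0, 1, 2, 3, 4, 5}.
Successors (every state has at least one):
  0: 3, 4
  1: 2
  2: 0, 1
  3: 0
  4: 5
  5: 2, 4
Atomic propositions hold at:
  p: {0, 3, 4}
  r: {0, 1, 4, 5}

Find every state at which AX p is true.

Sat(AX p) = {s : every successor in {0, 3, 4}} = {0, 3}

{0, 3}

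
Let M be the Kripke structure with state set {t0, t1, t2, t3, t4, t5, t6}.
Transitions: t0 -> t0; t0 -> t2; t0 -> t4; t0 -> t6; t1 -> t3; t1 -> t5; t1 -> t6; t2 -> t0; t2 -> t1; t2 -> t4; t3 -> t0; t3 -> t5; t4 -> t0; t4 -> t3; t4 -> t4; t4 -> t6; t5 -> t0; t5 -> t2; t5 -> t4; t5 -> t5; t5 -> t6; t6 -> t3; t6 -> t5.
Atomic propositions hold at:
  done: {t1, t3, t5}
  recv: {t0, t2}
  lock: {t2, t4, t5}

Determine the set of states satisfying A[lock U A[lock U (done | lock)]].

Sat(done | lock) = {t1, t2, t3, t4, t5}
A[lock U (done | lock)]: least fixpoint, start Z0 = Sat((done | lock)) = {t1, t2, t3, t4, t5}, add states in Sat(lock) with every successor in Z. Already a fixed point.
Sat(A[lock U (done | lock)]) = {t1, t2, t3, t4, t5}
A[lock U A[lock U (done | lock)]]: least fixpoint, start Z0 = Sat(A[lock U (done | lock)]) = {t1, t2, t3, t4, t5}, add states in Sat(lock) with every successor in Z. Already a fixed point.
Sat(A[lock U A[lock U (done | lock)]]) = {t1, t2, t3, t4, t5}

{t1, t2, t3, t4, t5}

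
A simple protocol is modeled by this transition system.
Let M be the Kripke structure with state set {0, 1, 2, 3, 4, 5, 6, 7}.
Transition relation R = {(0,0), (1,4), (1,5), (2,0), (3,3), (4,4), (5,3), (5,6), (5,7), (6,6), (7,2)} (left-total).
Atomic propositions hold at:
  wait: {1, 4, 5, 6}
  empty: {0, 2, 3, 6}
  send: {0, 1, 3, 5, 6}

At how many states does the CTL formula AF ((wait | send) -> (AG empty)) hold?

Sat(wait | send) = {0, 1, 3, 4, 5, 6}
AG empty: greatest fixpoint, start Z0 = {0, 2, 3, 6}, keep only states in Sat with every successor in Z. Already a fixed point.
Sat(AG empty) = {0, 2, 3, 6}
Sat((wait | send) -> (AG empty)) = {0, 2, 3, 6, 7}
AF ((wait | send) -> (AG empty)): least fixpoint, start Z0 = {0, 2, 3, 6, 7}, add states with every successor in Z. Z1 = {0, 2, 3, 5, 6, 7}; fixed.
Sat(AF ((wait | send) -> (AG empty))) = {0, 2, 3, 5, 6, 7}
|Sat(AF ((wait | send) -> (AG empty)))| = |{0, 2, 3, 5, 6, 7}| = 6.

6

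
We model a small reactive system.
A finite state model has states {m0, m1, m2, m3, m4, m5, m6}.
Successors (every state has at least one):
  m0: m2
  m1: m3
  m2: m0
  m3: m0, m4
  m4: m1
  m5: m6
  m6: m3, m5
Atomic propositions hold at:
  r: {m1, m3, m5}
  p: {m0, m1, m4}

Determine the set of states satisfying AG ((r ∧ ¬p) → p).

Sat(¬p) = {m2, m3, m5, m6}
Sat(r ∧ ¬p) = {m3, m5}
Sat((r ∧ ¬p) → p) = {m0, m1, m2, m4, m6}
AG ((r ∧ ¬p) → p): greatest fixpoint, start Z0 = {m0, m1, m2, m4, m6}, keep only states in Sat with every successor in Z. Z1 = {m0, m2, m4}; Z2 = {m0, m2}; fixed.
Sat(AG ((r ∧ ¬p) → p)) = {m0, m2}

{m0, m2}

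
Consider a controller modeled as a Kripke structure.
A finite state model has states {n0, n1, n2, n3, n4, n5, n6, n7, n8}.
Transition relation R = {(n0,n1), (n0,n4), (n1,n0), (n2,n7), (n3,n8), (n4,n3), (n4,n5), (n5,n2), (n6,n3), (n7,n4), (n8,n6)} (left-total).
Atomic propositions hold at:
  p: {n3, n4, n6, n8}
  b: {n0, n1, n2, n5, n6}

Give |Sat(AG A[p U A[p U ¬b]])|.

Sat(¬b) = {n3, n4, n7, n8}
A[p U ¬b]: least fixpoint, start Z0 = Sat(¬b) = {n3, n4, n7, n8}, add states in Sat(p) with every successor in Z. Z1 = {n3, n4, n6, n7, n8}; fixed.
Sat(A[p U ¬b]) = {n3, n4, n6, n7, n8}
A[p U A[p U ¬b]]: least fixpoint, start Z0 = Sat(A[p U ¬b]) = {n3, n4, n6, n7, n8}, add states in Sat(p) with every successor in Z. Already a fixed point.
Sat(A[p U A[p U ¬b]]) = {n3, n4, n6, n7, n8}
AG A[p U A[p U ¬b]]: greatest fixpoint, start Z0 = {n3, n4, n6, n7, n8}, keep only states in Sat with every successor in Z. Z1 = {n3, n6, n7, n8}; Z2 = {n3, n6, n8}; fixed.
Sat(AG A[p U A[p U ¬b]]) = {n3, n6, n8}
|Sat(AG A[p U A[p U ¬b]])| = |{n3, n6, n8}| = 3.

3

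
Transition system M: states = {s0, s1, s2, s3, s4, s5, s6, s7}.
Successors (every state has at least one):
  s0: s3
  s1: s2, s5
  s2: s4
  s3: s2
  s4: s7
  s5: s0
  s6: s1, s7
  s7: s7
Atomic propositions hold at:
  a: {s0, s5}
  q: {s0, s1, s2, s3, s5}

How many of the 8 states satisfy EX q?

Sat(EX q) = {s : some successor in {s0, s1, s2, s3, s5}} = {s0, s1, s3, s5, s6}
|Sat(EX q)| = |{s0, s1, s3, s5, s6}| = 5.

5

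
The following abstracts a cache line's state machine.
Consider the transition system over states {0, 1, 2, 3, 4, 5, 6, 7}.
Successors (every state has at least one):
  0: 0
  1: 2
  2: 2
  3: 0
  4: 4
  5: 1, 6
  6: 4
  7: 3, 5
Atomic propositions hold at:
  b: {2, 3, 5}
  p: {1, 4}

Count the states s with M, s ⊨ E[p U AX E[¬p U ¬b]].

6

Sat(¬p) = {0, 2, 3, 5, 6, 7}
Sat(¬b) = {0, 1, 4, 6, 7}
E[¬p U ¬b]: least fixpoint, start Z0 = Sat(¬b) = {0, 1, 4, 6, 7}, add states in Sat(¬p) with some successor in Z. Z1 = {0, 1, 3, 4, 5, 6, 7}; fixed.
Sat(E[¬p U ¬b]) = {0, 1, 3, 4, 5, 6, 7}
Sat(AX E[¬p U ¬b]) = {s : every successor in {0, 1, 3, 4, 5, 6, 7}} = {0, 3, 4, 5, 6, 7}
E[p U AX E[¬p U ¬b]]: least fixpoint, start Z0 = Sat(AX E[¬p U ¬b]) = {0, 3, 4, 5, 6, 7}, add states in Sat(p) with some successor in Z. Already a fixed point.
Sat(E[p U AX E[¬p U ¬b]]) = {0, 3, 4, 5, 6, 7}
|Sat(E[p U AX E[¬p U ¬b]])| = |{0, 3, 4, 5, 6, 7}| = 6.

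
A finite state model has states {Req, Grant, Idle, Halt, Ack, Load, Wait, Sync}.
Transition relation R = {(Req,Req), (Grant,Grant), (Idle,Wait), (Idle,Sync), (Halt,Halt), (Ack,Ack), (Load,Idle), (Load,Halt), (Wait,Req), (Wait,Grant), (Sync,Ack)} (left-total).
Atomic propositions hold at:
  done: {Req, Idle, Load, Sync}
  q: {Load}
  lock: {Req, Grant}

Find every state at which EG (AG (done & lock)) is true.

Sat(done & lock) = {Req}
AG (done & lock): greatest fixpoint, start Z0 = {Req}, keep only states in Sat with every successor in Z. Already a fixed point.
Sat(AG (done & lock)) = {Req}
EG (AG (done & lock)): greatest fixpoint, start Z0 = {Req}, keep only states in Sat with some successor in Z. Already a fixed point.
Sat(EG (AG (done & lock))) = {Req}

{Req}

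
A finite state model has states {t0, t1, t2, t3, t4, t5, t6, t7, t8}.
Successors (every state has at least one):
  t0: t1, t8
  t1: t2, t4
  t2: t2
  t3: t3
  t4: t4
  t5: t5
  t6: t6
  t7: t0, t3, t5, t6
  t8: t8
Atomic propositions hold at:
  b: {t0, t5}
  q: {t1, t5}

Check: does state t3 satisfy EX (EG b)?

EG b: greatest fixpoint, start Z0 = {t0, t5}, keep only states in Sat with some successor in Z. Z1 = {t5}; fixed.
Sat(EG b) = {t5}
Sat(EX (EG b)) = {s : some successor in {t5}} = {t5, t7}
t3 ∉ Sat(EX (EG b)) = {t5, t7}, so the formula does not hold at t3.

No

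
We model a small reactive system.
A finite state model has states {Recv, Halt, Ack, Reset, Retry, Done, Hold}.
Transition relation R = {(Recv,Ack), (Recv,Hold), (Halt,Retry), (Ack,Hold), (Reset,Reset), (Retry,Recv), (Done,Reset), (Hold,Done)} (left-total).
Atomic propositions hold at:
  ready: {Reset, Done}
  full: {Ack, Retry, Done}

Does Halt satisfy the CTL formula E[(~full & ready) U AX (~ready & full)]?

Yes

Sat(~full) = {Recv, Halt, Reset, Hold}
Sat(~full & ready) = {Reset}
Sat(~ready) = {Recv, Halt, Ack, Retry, Hold}
Sat(~ready & full) = {Ack, Retry}
Sat(AX (~ready & full)) = {s : every successor in {Ack, Retry}} = {Halt}
E[(~full & ready) U AX (~ready & full)]: least fixpoint, start Z0 = Sat(AX (~ready & full)) = {Halt}, add states in Sat(~full & ready) with some successor in Z. Already a fixed point.
Sat(E[(~full & ready) U AX (~ready & full)]) = {Halt}
Halt ∈ Sat(E[(~full & ready) U AX (~ready & full)]) = {Halt}, so the formula holds at Halt.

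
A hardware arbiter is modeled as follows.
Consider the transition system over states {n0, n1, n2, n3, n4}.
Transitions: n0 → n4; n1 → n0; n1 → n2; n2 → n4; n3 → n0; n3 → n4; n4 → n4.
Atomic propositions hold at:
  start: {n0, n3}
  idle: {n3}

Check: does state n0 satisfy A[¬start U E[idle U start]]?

Yes

Sat(¬start) = {n1, n2, n4}
E[idle U start]: least fixpoint, start Z0 = Sat(start) = {n0, n3}, add states in Sat(idle) with some successor in Z. Already a fixed point.
Sat(E[idle U start]) = {n0, n3}
A[¬start U E[idle U start]]: least fixpoint, start Z0 = Sat(E[idle U start]) = {n0, n3}, add states in Sat(¬start) with every successor in Z. Already a fixed point.
Sat(A[¬start U E[idle U start]]) = {n0, n3}
n0 ∈ Sat(A[¬start U E[idle U start]]) = {n0, n3}, so the formula holds at n0.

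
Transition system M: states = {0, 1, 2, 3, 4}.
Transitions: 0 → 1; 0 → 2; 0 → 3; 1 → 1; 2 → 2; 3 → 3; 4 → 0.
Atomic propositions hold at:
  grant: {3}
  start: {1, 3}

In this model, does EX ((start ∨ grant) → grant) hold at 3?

Yes

Sat(start ∨ grant) = {1, 3}
Sat((start ∨ grant) → grant) = {0, 2, 3, 4}
Sat(EX ((start ∨ grant) → grant)) = {s : some successor in {0, 2, 3, 4}} = {0, 2, 3, 4}
3 ∈ Sat(EX ((start ∨ grant) → grant)) = {0, 2, 3, 4}, so the formula holds at 3.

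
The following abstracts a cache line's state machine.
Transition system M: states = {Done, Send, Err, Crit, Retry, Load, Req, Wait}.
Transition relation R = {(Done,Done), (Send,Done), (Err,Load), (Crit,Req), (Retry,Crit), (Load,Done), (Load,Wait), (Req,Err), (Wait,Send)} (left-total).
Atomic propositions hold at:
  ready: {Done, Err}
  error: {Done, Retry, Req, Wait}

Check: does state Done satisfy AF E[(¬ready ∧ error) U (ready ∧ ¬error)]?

No

Sat(¬ready) = {Send, Crit, Retry, Load, Req, Wait}
Sat(¬ready ∧ error) = {Retry, Req, Wait}
Sat(¬error) = {Send, Err, Crit, Load}
Sat(ready ∧ ¬error) = {Err}
E[(¬ready ∧ error) U (ready ∧ ¬error)]: least fixpoint, start Z0 = Sat((ready ∧ ¬error)) = {Err}, add states in Sat(¬ready ∧ error) with some successor in Z. Z1 = {Err, Req}; fixed.
Sat(E[(¬ready ∧ error) U (ready ∧ ¬error)]) = {Err, Req}
AF E[(¬ready ∧ error) U (ready ∧ ¬error)]: least fixpoint, start Z0 = {Err, Req}, add states with every successor in Z. Z1 = {Err, Crit, Req}; Z2 = {Err, Crit, Retry, Req}; fixed.
Sat(AF E[(¬ready ∧ error) U (ready ∧ ¬error)]) = {Err, Crit, Retry, Req}
Done ∉ Sat(AF E[(¬ready ∧ error) U (ready ∧ ¬error)]) = {Err, Crit, Retry, Req}, so the formula does not hold at Done.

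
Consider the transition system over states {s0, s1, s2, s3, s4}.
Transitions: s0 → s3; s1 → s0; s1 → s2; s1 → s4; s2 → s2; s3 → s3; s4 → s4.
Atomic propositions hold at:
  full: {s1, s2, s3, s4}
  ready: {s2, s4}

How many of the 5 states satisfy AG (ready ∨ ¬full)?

2

Sat(¬full) = {s0}
Sat(ready ∨ ¬full) = {s0, s2, s4}
AG (ready ∨ ¬full): greatest fixpoint, start Z0 = {s0, s2, s4}, keep only states in Sat with every successor in Z. Z1 = {s2, s4}; fixed.
Sat(AG (ready ∨ ¬full)) = {s2, s4}
|Sat(AG (ready ∨ ¬full))| = |{s2, s4}| = 2.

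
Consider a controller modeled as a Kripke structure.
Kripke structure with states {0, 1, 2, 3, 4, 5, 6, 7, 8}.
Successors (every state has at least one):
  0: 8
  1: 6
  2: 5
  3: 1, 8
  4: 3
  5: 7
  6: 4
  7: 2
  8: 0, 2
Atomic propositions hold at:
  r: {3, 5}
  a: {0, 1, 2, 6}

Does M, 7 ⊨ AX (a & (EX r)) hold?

Sat(EX r) = {s : some successor in {3, 5}} = {2, 4}
Sat(a & (EX r)) = {2}
Sat(AX (a & (EX r))) = {s : every successor in {2}} = {7}
7 ∈ Sat(AX (a & (EX r))) = {7}, so the formula holds at 7.

Yes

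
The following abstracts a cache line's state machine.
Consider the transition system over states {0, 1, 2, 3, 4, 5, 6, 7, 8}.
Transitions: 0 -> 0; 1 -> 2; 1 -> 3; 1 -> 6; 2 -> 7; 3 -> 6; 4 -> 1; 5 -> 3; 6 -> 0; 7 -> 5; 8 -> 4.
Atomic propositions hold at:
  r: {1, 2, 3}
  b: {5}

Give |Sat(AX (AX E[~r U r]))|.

3

Sat(~r) = {0, 4, 5, 6, 7, 8}
E[~r U r]: least fixpoint, start Z0 = Sat(r) = {1, 2, 3}, add states in Sat(~r) with some successor in Z. Z1 = {1, 2, 3, 4, 5}; Z2 = {1, 2, 3, 4, 5, 7, 8}; fixed.
Sat(E[~r U r]) = {1, 2, 3, 4, 5, 7, 8}
Sat(AX E[~r U r]) = {s : every successor in {1, 2, 3, 4, 5, 7, 8}} = {2, 4, 5, 7, 8}
Sat(AX (AX E[~r U r])) = {s : every successor in {2, 4, 5, 7, 8}} = {2, 7, 8}
|Sat(AX (AX E[~r U r]))| = |{2, 7, 8}| = 3.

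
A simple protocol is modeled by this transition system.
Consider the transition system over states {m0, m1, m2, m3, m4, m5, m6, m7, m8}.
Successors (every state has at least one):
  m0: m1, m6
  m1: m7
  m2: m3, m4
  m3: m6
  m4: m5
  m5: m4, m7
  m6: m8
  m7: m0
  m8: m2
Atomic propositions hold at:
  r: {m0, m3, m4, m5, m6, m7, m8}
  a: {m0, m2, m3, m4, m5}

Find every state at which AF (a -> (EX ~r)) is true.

{m0, m1, m3, m6, m7, m8}

Sat(~r) = {m1, m2}
Sat(EX ~r) = {s : some successor in {m1, m2}} = {m0, m8}
Sat(a -> (EX ~r)) = {m0, m1, m6, m7, m8}
AF (a -> (EX ~r)): least fixpoint, start Z0 = {m0, m1, m6, m7, m8}, add states with every successor in Z. Z1 = {m0, m1, m3, m6, m7, m8}; fixed.
Sat(AF (a -> (EX ~r))) = {m0, m1, m3, m6, m7, m8}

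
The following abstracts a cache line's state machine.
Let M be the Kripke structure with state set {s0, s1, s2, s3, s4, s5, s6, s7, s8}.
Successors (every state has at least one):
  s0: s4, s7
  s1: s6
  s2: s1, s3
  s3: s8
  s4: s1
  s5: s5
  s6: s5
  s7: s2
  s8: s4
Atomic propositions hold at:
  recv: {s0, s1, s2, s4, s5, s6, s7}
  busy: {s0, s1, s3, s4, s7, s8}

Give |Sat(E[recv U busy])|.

7

E[recv U busy]: least fixpoint, start Z0 = Sat(busy) = {s0, s1, s3, s4, s7, s8}, add states in Sat(recv) with some successor in Z. Z1 = {s0, s1, s2, s3, s4, s7, s8}; fixed.
Sat(E[recv U busy]) = {s0, s1, s2, s3, s4, s7, s8}
|Sat(E[recv U busy])| = |{s0, s1, s2, s3, s4, s7, s8}| = 7.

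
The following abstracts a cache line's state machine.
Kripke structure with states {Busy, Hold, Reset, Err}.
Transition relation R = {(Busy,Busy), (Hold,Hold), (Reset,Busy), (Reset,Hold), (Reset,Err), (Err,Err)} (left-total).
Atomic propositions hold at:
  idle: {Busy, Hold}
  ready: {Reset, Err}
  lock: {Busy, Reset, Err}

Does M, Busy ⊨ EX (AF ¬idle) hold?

Sat(¬idle) = {Reset, Err}
AF ¬idle: least fixpoint, start Z0 = {Reset, Err}, add states with every successor in Z. Already a fixed point.
Sat(AF ¬idle) = {Reset, Err}
Sat(EX (AF ¬idle)) = {s : some successor in {Reset, Err}} = {Reset, Err}
Busy ∉ Sat(EX (AF ¬idle)) = {Reset, Err}, so the formula does not hold at Busy.

No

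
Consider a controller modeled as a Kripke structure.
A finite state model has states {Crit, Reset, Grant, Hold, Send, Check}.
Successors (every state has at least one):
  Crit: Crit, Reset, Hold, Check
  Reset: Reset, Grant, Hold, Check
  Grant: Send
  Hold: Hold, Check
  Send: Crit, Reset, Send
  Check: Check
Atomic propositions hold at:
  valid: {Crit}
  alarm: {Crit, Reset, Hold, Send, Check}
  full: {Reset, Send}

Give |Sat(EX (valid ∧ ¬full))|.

Sat(¬full) = {Crit, Grant, Hold, Check}
Sat(valid ∧ ¬full) = {Crit}
Sat(EX (valid ∧ ¬full)) = {s : some successor in {Crit}} = {Crit, Send}
|Sat(EX (valid ∧ ¬full))| = |{Crit, Send}| = 2.

2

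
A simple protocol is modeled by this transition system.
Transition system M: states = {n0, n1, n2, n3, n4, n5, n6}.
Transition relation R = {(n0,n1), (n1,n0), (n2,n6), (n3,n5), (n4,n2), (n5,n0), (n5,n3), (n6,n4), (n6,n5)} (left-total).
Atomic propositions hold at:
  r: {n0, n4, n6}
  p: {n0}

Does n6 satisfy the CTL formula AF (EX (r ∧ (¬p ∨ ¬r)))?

Sat(¬p) = {n1, n2, n3, n4, n5, n6}
Sat(¬r) = {n1, n2, n3, n5}
Sat(¬p ∨ ¬r) = {n1, n2, n3, n4, n5, n6}
Sat(r ∧ (¬p ∨ ¬r)) = {n4, n6}
Sat(EX (r ∧ (¬p ∨ ¬r))) = {s : some successor in {n4, n6}} = {n2, n6}
AF (EX (r ∧ (¬p ∨ ¬r))): least fixpoint, start Z0 = {n2, n6}, add states with every successor in Z. Z1 = {n2, n4, n6}; fixed.
Sat(AF (EX (r ∧ (¬p ∨ ¬r)))) = {n2, n4, n6}
n6 ∈ Sat(AF (EX (r ∧ (¬p ∨ ¬r)))) = {n2, n4, n6}, so the formula holds at n6.

Yes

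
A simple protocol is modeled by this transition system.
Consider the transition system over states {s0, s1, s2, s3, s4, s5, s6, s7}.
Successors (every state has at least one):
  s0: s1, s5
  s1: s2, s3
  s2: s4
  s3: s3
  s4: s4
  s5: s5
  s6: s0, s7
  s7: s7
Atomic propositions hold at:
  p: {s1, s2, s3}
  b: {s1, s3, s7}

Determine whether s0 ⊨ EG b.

EG b: greatest fixpoint, start Z0 = {s1, s3, s7}, keep only states in Sat with some successor in Z. Already a fixed point.
Sat(EG b) = {s1, s3, s7}
s0 ∉ Sat(EG b) = {s1, s3, s7}, so the formula does not hold at s0.

No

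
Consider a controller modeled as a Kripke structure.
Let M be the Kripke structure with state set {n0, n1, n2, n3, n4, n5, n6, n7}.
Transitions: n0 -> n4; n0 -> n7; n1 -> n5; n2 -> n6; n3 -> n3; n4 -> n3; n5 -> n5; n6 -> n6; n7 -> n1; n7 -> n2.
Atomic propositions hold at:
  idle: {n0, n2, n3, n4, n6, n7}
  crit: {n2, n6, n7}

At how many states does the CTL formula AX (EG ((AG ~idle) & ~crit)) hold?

2

Sat(~idle) = {n1, n5}
AG ~idle: greatest fixpoint, start Z0 = {n1, n5}, keep only states in Sat with every successor in Z. Already a fixed point.
Sat(AG ~idle) = {n1, n5}
Sat(~crit) = {n0, n1, n3, n4, n5}
Sat((AG ~idle) & ~crit) = {n1, n5}
EG ((AG ~idle) & ~crit): greatest fixpoint, start Z0 = {n1, n5}, keep only states in Sat with some successor in Z. Already a fixed point.
Sat(EG ((AG ~idle) & ~crit)) = {n1, n5}
Sat(AX (EG ((AG ~idle) & ~crit))) = {s : every successor in {n1, n5}} = {n1, n5}
|Sat(AX (EG ((AG ~idle) & ~crit)))| = |{n1, n5}| = 2.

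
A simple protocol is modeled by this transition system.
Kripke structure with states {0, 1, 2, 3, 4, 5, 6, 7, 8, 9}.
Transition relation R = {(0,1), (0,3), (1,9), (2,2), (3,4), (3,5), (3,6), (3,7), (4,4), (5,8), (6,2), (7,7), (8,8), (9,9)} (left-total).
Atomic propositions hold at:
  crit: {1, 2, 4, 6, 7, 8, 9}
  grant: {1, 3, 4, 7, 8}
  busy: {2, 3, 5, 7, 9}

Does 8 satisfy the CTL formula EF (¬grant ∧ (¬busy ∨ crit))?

No

Sat(¬grant) = {0, 2, 5, 6, 9}
Sat(¬busy) = {0, 1, 4, 6, 8}
Sat(¬busy ∨ crit) = {0, 1, 2, 4, 6, 7, 8, 9}
Sat(¬grant ∧ (¬busy ∨ crit)) = {0, 2, 6, 9}
EF (¬grant ∧ (¬busy ∨ crit)): least fixpoint, start Z0 = {0, 2, 6, 9}, add states with some successor in Z. Z1 = {0, 1, 2, 3, 6, 9}; fixed.
Sat(EF (¬grant ∧ (¬busy ∨ crit))) = {0, 1, 2, 3, 6, 9}
8 ∉ Sat(EF (¬grant ∧ (¬busy ∨ crit))) = {0, 1, 2, 3, 6, 9}, so the formula does not hold at 8.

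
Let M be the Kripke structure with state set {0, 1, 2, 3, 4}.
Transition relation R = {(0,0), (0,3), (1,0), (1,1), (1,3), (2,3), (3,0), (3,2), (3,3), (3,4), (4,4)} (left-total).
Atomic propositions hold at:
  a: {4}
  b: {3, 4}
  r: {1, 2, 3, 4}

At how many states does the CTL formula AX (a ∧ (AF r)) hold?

1

AF r: least fixpoint, start Z0 = {1, 2, 3, 4}, add states with every successor in Z. Already a fixed point.
Sat(AF r) = {1, 2, 3, 4}
Sat(a ∧ (AF r)) = {4}
Sat(AX (a ∧ (AF r))) = {s : every successor in {4}} = {4}
|Sat(AX (a ∧ (AF r)))| = |{4}| = 1.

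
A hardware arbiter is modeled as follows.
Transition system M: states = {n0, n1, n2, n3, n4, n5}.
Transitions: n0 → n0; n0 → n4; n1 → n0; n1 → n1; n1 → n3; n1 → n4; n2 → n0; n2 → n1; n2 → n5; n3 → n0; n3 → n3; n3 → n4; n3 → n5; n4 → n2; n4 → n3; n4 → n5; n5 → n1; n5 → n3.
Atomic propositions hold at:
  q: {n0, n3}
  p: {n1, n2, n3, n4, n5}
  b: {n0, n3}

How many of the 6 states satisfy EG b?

EG b: greatest fixpoint, start Z0 = {n0, n3}, keep only states in Sat with some successor in Z. Already a fixed point.
Sat(EG b) = {n0, n3}
|Sat(EG b)| = |{n0, n3}| = 2.

2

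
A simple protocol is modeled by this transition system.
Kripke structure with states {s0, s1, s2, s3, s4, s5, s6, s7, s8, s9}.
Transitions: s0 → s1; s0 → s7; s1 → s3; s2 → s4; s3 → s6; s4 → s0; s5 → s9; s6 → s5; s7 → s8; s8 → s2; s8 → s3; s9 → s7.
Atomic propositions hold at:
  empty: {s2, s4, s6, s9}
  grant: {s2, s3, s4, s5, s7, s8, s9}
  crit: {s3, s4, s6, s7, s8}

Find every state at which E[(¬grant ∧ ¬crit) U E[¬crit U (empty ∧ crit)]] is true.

Sat(¬grant) = {s0, s1, s6}
Sat(¬crit) = {s0, s1, s2, s5, s9}
Sat(¬grant ∧ ¬crit) = {s0, s1}
Sat(empty ∧ crit) = {s4, s6}
E[¬crit U (empty ∧ crit)]: least fixpoint, start Z0 = Sat((empty ∧ crit)) = {s4, s6}, add states in Sat(¬crit) with some successor in Z. Z1 = {s2, s4, s6}; fixed.
Sat(E[¬crit U (empty ∧ crit)]) = {s2, s4, s6}
E[(¬grant ∧ ¬crit) U E[¬crit U (empty ∧ crit)]]: least fixpoint, start Z0 = Sat(E[¬crit U (empty ∧ crit)]) = {s2, s4, s6}, add states in Sat(¬grant ∧ ¬crit) with some successor in Z. Already a fixed point.
Sat(E[(¬grant ∧ ¬crit) U E[¬crit U (empty ∧ crit)]]) = {s2, s4, s6}

{s2, s4, s6}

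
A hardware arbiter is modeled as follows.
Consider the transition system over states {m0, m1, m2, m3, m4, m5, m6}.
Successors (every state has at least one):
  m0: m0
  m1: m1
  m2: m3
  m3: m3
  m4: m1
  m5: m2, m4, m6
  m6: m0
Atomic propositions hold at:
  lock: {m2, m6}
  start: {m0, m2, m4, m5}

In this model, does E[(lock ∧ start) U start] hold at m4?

Yes

Sat(lock ∧ start) = {m2}
E[(lock ∧ start) U start]: least fixpoint, start Z0 = Sat(start) = {m0, m2, m4, m5}, add states in Sat(lock ∧ start) with some successor in Z. Already a fixed point.
Sat(E[(lock ∧ start) U start]) = {m0, m2, m4, m5}
m4 ∈ Sat(E[(lock ∧ start) U start]) = {m0, m2, m4, m5}, so the formula holds at m4.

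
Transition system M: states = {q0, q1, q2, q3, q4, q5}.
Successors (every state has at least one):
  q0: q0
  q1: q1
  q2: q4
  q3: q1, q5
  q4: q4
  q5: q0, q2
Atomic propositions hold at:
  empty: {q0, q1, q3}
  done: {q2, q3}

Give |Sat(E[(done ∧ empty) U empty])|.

Sat(done ∧ empty) = {q3}
E[(done ∧ empty) U empty]: least fixpoint, start Z0 = Sat(empty) = {q0, q1, q3}, add states in Sat(done ∧ empty) with some successor in Z. Already a fixed point.
Sat(E[(done ∧ empty) U empty]) = {q0, q1, q3}
|Sat(E[(done ∧ empty) U empty])| = |{q0, q1, q3}| = 3.

3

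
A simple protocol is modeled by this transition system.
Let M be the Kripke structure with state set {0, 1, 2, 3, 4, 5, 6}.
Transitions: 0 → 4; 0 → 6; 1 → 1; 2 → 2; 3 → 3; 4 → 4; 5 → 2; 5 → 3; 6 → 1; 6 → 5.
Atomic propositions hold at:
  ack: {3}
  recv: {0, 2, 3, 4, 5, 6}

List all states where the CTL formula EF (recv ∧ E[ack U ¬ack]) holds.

Sat(¬ack) = {0, 1, 2, 4, 5, 6}
E[ack U ¬ack]: least fixpoint, start Z0 = Sat(¬ack) = {0, 1, 2, 4, 5, 6}, add states in Sat(ack) with some successor in Z. Already a fixed point.
Sat(E[ack U ¬ack]) = {0, 1, 2, 4, 5, 6}
Sat(recv ∧ E[ack U ¬ack]) = {0, 2, 4, 5, 6}
EF (recv ∧ E[ack U ¬ack]): least fixpoint, start Z0 = {0, 2, 4, 5, 6}, add states with some successor in Z. Already a fixed point.
Sat(EF (recv ∧ E[ack U ¬ack])) = {0, 2, 4, 5, 6}

{0, 2, 4, 5, 6}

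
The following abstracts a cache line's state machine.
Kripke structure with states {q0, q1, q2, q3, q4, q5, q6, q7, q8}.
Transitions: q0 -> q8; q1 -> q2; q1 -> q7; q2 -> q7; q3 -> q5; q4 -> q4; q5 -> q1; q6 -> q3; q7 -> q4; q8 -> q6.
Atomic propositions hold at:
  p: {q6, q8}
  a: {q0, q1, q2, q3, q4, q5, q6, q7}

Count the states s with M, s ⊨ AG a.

AG a: greatest fixpoint, start Z0 = {q0, q1, q2, q3, q4, q5, q6, q7}, keep only states in Sat with every successor in Z. Z1 = {q1, q2, q3, q4, q5, q6, q7}; fixed.
Sat(AG a) = {q1, q2, q3, q4, q5, q6, q7}
|Sat(AG a)| = |{q1, q2, q3, q4, q5, q6, q7}| = 7.

7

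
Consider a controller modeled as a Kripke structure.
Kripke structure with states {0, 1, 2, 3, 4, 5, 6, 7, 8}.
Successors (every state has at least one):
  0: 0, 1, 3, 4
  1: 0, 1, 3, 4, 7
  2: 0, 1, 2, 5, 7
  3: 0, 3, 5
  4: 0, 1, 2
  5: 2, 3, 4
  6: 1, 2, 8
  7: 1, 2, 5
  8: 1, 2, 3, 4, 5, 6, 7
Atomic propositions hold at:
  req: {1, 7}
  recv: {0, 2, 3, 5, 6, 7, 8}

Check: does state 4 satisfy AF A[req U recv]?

A[req U recv]: least fixpoint, start Z0 = Sat(recv) = {0, 2, 3, 5, 6, 7, 8}, add states in Sat(req) with every successor in Z. Already a fixed point.
Sat(A[req U recv]) = {0, 2, 3, 5, 6, 7, 8}
AF A[req U recv]: least fixpoint, start Z0 = {0, 2, 3, 5, 6, 7, 8}, add states with every successor in Z. Already a fixed point.
Sat(AF A[req U recv]) = {0, 2, 3, 5, 6, 7, 8}
4 ∉ Sat(AF A[req U recv]) = {0, 2, 3, 5, 6, 7, 8}, so the formula does not hold at 4.

No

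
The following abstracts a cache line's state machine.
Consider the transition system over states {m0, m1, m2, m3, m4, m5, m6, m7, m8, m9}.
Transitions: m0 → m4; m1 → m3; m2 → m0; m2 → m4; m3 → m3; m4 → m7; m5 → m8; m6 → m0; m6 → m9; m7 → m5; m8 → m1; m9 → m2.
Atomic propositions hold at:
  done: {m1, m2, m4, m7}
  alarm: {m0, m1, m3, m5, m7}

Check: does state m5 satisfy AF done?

Yes

AF done: least fixpoint, start Z0 = {m1, m2, m4, m7}, add states with every successor in Z. Z1 = {m0, m1, m2, m4, m7, m8, m9}; Z2 = {m0, m1, m2, m4, m5, m6, m7, m8, m9}; fixed.
Sat(AF done) = {m0, m1, m2, m4, m5, m6, m7, m8, m9}
m5 ∈ Sat(AF done) = {m0, m1, m2, m4, m5, m6, m7, m8, m9}, so the formula holds at m5.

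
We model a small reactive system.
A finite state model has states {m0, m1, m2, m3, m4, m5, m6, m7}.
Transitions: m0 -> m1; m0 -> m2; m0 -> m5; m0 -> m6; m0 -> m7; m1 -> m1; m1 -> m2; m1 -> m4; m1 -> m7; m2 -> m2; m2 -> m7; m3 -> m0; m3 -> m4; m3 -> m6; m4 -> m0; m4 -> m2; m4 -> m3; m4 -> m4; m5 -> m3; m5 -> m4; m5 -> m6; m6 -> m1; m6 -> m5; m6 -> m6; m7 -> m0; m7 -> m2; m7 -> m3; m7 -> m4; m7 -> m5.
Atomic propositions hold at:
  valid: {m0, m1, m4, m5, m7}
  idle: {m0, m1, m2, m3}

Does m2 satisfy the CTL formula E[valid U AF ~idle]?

Sat(~idle) = {m4, m5, m6, m7}
AF ~idle: least fixpoint, start Z0 = {m4, m5, m6, m7}, add states with every successor in Z. Already a fixed point.
Sat(AF ~idle) = {m4, m5, m6, m7}
E[valid U AF ~idle]: least fixpoint, start Z0 = Sat(AF ~idle) = {m4, m5, m6, m7}, add states in Sat(valid) with some successor in Z. Z1 = {m0, m1, m4, m5, m6, m7}; fixed.
Sat(E[valid U AF ~idle]) = {m0, m1, m4, m5, m6, m7}
m2 ∉ Sat(E[valid U AF ~idle]) = {m0, m1, m4, m5, m6, m7}, so the formula does not hold at m2.

No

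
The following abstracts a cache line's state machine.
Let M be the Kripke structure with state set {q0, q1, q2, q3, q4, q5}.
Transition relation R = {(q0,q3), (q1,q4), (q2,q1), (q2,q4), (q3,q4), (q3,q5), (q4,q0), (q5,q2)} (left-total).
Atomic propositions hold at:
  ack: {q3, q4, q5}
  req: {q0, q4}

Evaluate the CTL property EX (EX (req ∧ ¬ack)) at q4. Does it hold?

Sat(¬ack) = {q0, q1, q2}
Sat(req ∧ ¬ack) = {q0}
Sat(EX (req ∧ ¬ack)) = {s : some successor in {q0}} = {q4}
Sat(EX (EX (req ∧ ¬ack))) = {s : some successor in {q4}} = {q1, q2, q3}
q4 ∉ Sat(EX (EX (req ∧ ¬ack))) = {q1, q2, q3}, so the formula does not hold at q4.

No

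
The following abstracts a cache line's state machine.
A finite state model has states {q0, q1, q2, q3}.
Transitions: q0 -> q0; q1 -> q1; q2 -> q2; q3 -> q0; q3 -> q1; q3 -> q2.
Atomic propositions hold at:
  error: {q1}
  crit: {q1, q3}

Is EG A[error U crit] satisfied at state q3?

Yes

A[error U crit]: least fixpoint, start Z0 = Sat(crit) = {q1, q3}, add states in Sat(error) with every successor in Z. Already a fixed point.
Sat(A[error U crit]) = {q1, q3}
EG A[error U crit]: greatest fixpoint, start Z0 = {q1, q3}, keep only states in Sat with some successor in Z. Already a fixed point.
Sat(EG A[error U crit]) = {q1, q3}
q3 ∈ Sat(EG A[error U crit]) = {q1, q3}, so the formula holds at q3.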